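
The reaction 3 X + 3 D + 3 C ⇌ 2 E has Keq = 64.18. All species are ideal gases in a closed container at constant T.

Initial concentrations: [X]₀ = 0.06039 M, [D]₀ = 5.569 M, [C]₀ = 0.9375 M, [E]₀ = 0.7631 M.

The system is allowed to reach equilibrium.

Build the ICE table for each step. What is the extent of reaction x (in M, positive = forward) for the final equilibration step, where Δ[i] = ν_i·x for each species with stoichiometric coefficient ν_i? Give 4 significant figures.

x = 0.006341 M

Q₀ = 18.58 vs Keq = 64.18 ⇒ Q<K, forward
Step 1:
                    X           D           C           E
  Initial     0.06039       5.569      0.9375      0.7631
  Change     -0.01902    -0.01902    -0.01902     0.01268
  Equil       0.04137        5.55      0.9185      0.7758
  solve Keq expr → x = 0.006341; check Q = 64.18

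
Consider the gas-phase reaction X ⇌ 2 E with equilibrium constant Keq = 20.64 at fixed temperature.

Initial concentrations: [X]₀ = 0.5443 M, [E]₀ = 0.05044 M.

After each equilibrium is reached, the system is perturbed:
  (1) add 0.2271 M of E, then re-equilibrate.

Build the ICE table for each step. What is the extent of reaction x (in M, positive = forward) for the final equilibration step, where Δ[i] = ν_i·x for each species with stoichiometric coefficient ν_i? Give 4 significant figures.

x = -0.02038 M

Q₀ = 0.004674 vs Keq = 20.64 ⇒ Q<K, forward
Step 1:
                    X           E
  Initial      0.5443     0.05044
  Change      -0.4924      0.9848
  Equil       0.05192       1.035
  solve Keq expr → x = 0.4924; check Q = 20.64
Then add 0.2271 M of E.
Step 2:
                    X           E
  Initial     0.05192       1.262
  Change      0.02038    -0.04075
  Equil        0.0723       1.222
  solve Keq expr → x = -0.02038; check Q = 20.64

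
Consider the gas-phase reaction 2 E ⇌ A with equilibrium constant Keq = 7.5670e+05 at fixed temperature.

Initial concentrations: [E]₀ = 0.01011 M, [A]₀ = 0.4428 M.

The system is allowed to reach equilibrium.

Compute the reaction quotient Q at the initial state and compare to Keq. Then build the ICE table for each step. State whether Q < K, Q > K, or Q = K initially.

Q₀ = 4332; Q < K (proceeds forward)

Q₀ = 4332 vs Keq = 7.5670e+05 ⇒ Q<K, forward
Step 1:
                    E           A
  init        0.01011      0.4428
  Δ         -0.009341    0.004671
  eq       7.6899e-04      0.4475
  solve Keq expr → x = 0.004671; check Q = 7.5670e+05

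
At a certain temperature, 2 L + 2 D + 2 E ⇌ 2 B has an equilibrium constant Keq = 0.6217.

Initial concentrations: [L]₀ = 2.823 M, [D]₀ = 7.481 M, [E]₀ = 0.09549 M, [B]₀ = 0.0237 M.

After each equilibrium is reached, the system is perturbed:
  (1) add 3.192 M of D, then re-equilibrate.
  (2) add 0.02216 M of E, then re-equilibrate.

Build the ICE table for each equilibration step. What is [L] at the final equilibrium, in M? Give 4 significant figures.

[L]_eq = 2.711 M

Q₀ = 1.3811e-04 vs Keq = 0.6217 ⇒ Q<K, forward
Step 1:
                    L           D           E           B
  init          2.823       7.481     0.09549      0.0237
  Δ          -0.08845    -0.08845    -0.08845     0.08845
  eq            2.735       7.393    0.007036      0.1122
  solve Keq expr → x = 0.04423; check Q = 0.6217
Then add 3.192 M of D.
Step 2:
                    L           D           E           B
  init          2.735       10.58    0.007036      0.1122
  Δ         -0.002028   -0.002028   -0.002028    0.002028
  eq            2.733       10.58    0.005008      0.1142
  solve Keq expr → x = 0.001014; check Q = 0.6217
Then add 0.02216 M of E.
Step 3:
                    L           D           E           B
  init          2.733       10.58     0.02717      0.1142
  Δ          -0.02117    -0.02117    -0.02117     0.02117
  eq            2.711       10.56    0.005995      0.1354
  solve Keq expr → x = 0.01059; check Q = 0.6217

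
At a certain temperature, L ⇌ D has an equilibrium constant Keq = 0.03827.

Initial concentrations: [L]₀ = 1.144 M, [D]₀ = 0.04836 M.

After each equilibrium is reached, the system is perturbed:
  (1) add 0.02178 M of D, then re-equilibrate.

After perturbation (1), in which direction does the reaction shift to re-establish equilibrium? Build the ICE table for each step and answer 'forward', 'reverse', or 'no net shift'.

Q₀ = 0.04227 vs Keq = 0.03827 ⇒ Q>K, reverse
Step 1:
                  L         D
  init        1.144   0.04836
  Δ         0.00441  -0.00441
  eq          1.148   0.04395
  solve Keq expr → x = -0.00441; check Q = 0.03827
Then add 0.02178 M of D.
Step 2:
                  L         D
  init        1.148   0.06573
  Δ         0.02098  -0.02098
  eq          1.169   0.04475
  solve Keq expr → x = -0.02098; check Q = 0.03827

Direction: reverse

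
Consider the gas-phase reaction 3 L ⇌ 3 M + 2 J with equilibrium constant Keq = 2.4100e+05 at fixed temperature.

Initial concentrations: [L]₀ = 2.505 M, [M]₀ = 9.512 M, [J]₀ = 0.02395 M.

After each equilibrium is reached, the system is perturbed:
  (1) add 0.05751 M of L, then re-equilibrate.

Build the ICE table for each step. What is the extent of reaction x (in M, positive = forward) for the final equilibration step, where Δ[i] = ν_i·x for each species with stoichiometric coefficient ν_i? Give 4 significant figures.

x = 0.01752 M

Q₀ = 0.03141 vs Keq = 2.4100e+05 ⇒ Q<K, forward
Step 1:
                   L          M          J
  Initial      2.505      9.512    0.02395
  Change      -2.254      2.254      1.503
  Equil       0.2507      11.77      1.527
  solve Keq expr → x = 0.7514; check Q = 2.4100e+05
Then add 0.05751 M of L.
Step 2:
                   L          M          J
  Initial     0.3082      11.77      1.527
  Change    -0.05255    0.05255    0.03504
  Equil       0.2557      11.82      1.562
  solve Keq expr → x = 0.01752; check Q = 2.4100e+05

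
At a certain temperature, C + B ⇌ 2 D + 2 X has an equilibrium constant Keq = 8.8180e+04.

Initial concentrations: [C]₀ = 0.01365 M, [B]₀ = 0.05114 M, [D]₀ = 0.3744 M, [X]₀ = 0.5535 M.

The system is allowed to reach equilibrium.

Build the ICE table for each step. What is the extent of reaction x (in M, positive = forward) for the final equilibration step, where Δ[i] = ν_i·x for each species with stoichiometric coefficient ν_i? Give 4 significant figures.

Q₀ = 61.52 vs Keq = 8.8180e+04 ⇒ Q<K, forward
Step 1:
                   C          B          D          X
  init       0.01365    0.05114     0.3744     0.5535
  Δ         -0.01363   -0.01363    0.02727    0.02727
  eq      1.6454e-05    0.03751     0.4017     0.5808
  solve Keq expr → x = 0.01363; check Q = 8.8180e+04

x = 0.01363 M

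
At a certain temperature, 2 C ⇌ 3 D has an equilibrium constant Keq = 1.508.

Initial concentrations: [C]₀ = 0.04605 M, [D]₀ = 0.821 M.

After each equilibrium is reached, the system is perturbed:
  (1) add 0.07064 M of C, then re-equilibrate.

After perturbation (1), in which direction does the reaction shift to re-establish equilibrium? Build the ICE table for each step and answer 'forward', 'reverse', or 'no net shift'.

Direction: forward

Q₀ = 261 vs Keq = 1.508 ⇒ Q>K, reverse
Step 1:
                   C          D
  init       0.04605      0.821
  Δ           0.2262    -0.3393
  eq          0.2722     0.4817
  solve Keq expr → x = -0.1131; check Q = 1.508
Then add 0.07064 M of C.
Step 2:
                   C          D
  init        0.3429     0.4817
  Δ         -0.03069    0.04604
  eq          0.3122     0.5277
  solve Keq expr → x = 0.01535; check Q = 1.508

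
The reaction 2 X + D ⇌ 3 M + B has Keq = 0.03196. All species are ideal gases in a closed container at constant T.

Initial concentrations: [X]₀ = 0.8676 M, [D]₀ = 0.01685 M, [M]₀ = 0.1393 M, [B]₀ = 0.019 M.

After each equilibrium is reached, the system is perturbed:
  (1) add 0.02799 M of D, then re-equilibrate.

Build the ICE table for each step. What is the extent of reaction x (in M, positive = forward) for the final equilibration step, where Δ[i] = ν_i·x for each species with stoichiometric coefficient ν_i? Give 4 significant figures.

x = 0.01436 M

Q₀ = 0.004049 vs Keq = 0.03196 ⇒ Q<K, forward
Step 1:
                    X           D           M           B
  I            0.8676     0.01685      0.1393       0.019
  C          -0.02092    -0.01046     0.03137     0.01046
  E            0.8467    0.006392      0.1707     0.02946
  solve Keq expr → x = 0.01046; check Q = 0.03196
Then add 0.02799 M of D.
Step 2:
                    X           D           M           B
  I            0.8467     0.03438      0.1707     0.02946
  C          -0.02873    -0.01436     0.04309     0.01436
  E             0.818     0.02002      0.2138     0.04382
  solve Keq expr → x = 0.01436; check Q = 0.03196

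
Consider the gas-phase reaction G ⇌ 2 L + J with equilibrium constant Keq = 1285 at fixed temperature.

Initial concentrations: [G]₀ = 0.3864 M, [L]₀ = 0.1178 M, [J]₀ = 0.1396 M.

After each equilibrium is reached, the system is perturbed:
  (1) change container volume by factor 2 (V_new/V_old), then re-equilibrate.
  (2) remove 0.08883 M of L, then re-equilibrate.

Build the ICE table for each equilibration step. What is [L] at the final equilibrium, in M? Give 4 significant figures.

[L]_eq = 0.3564 M

Q₀ = 0.005013 vs Keq = 1285 ⇒ Q<K, forward
Step 1:
                  G         L         J
  init       0.3864    0.1178    0.1396
  Δ         -0.3861    0.7722    0.3861
  eq      3.2400e-04      0.89    0.5257
  solve Keq expr → x = 0.3861; check Q = 1285
Then change container volume by factor 2 (V_new/V_old).
Step 2:
                  G         L         J
  init    1.6200e-04     0.445    0.2628
  Δ       -1.2144e-04 2.4288e-04 1.2144e-04
  eq      4.0563e-05    0.4452     0.263
  solve Keq expr → x = 1.2144e-04; check Q = 1285
Then remove 0.08883 M of L.
Step 3:
                  G         L         J
  init    4.0563e-05    0.3564     0.263
  Δ       -1.4566e-05 2.9132e-05 1.4566e-05
  eq      2.5997e-05    0.3564     0.263
  solve Keq expr → x = 1.4566e-05; check Q = 1285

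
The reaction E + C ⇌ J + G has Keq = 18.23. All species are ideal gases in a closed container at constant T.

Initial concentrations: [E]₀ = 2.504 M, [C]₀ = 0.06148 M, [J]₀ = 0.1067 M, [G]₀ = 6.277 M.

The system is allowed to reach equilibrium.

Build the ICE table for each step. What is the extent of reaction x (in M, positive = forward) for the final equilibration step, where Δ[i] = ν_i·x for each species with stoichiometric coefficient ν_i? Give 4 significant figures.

Q₀ = 4.351 vs Keq = 18.23 ⇒ Q<K, forward
Step 1:
                   E          C          J          G
  Initial      2.504    0.06148     0.1067      6.277
  Change    -0.04074   -0.04074    0.04074    0.04074
  Equil        2.463    0.02074     0.1474      6.318
  solve Keq expr → x = 0.04074; check Q = 18.23

x = 0.04074 M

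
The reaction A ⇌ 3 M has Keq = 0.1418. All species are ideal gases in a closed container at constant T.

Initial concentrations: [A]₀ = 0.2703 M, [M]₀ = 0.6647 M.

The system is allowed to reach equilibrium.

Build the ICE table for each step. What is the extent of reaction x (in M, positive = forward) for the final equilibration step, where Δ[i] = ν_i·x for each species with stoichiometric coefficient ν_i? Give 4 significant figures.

x = -0.09707 M

Q₀ = 1.087 vs Keq = 0.1418 ⇒ Q>K, reverse
Step 1:
                  A         M
  init       0.2703    0.6647
  Δ         0.09707   -0.2912
  eq         0.3674    0.3735
  solve Keq expr → x = -0.09707; check Q = 0.1418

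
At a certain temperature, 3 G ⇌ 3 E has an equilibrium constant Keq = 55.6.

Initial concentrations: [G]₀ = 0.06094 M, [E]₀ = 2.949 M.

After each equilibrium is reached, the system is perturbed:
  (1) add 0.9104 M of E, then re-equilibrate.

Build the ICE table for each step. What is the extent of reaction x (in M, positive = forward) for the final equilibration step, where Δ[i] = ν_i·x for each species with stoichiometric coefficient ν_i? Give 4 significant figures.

x = -0.063 M

Q₀ = 1.1332e+05 vs Keq = 55.6 ⇒ Q>K, reverse
Step 1:
                  G         E
  I         0.06094     2.949
  C           0.564    -0.564
  E          0.6249     2.385
  solve Keq expr → x = -0.188; check Q = 55.6
Then add 0.9104 M of E.
Step 2:
                  G         E
  I          0.6249     3.295
  C           0.189    -0.189
  E          0.8139     3.106
  solve Keq expr → x = -0.063; check Q = 55.6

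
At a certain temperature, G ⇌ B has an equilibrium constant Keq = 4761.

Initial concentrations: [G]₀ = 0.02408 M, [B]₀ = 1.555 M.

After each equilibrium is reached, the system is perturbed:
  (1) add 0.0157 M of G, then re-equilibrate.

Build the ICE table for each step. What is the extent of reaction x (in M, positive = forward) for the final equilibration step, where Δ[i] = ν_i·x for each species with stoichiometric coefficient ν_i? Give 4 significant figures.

Q₀ = 64.58 vs Keq = 4761 ⇒ Q<K, forward
Step 1:
                    G           B
  I           0.02408       1.555
  C          -0.02375     0.02375
  E        3.3160e-04       1.579
  solve Keq expr → x = 0.02375; check Q = 4761
Then add 0.0157 M of G.
Step 2:
                    G           B
  I           0.01603       1.579
  C           -0.0157      0.0157
  E        3.3490e-04       1.594
  solve Keq expr → x = 0.0157; check Q = 4761

x = 0.0157 M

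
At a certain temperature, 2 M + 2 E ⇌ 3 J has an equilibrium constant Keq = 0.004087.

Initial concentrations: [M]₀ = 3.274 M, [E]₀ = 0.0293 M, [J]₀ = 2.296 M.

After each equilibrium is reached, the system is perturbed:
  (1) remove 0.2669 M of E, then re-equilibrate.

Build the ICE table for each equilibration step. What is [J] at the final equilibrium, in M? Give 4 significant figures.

[J]_eq = 0.4371 M

Q₀ = 1315 vs Keq = 0.004087 ⇒ Q>K, reverse
Step 1:
                   M          E          J
  init         3.274     0.0293      2.296
  Δ            1.199      1.199     -1.798
  eq           4.473      1.228     0.4978
  solve Keq expr → x = -0.5994; check Q = 0.004087
Then remove 0.2669 M of E.
Step 2:
                   M          E          J
  init         4.473     0.9612     0.4978
  Δ          0.04042    0.04042   -0.06063
  eq           4.513      1.002     0.4371
  solve Keq expr → x = -0.02021; check Q = 0.004087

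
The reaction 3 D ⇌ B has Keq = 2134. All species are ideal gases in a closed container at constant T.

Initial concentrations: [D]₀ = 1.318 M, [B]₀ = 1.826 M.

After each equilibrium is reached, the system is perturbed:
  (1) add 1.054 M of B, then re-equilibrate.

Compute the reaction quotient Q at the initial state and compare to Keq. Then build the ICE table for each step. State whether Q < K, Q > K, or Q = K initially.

Q₀ = 0.7975 vs Keq = 2134 ⇒ Q<K, forward
Step 1:
                   D          B
  I            1.318      1.826
  C           -1.216     0.4055
  E           0.1015      2.231
  solve Keq expr → x = 0.4055; check Q = 2134
Then add 1.054 M of B.
Step 2:
                   D          B
  I           0.1015      3.285
  C          0.01392  -0.004638
  E           0.1154      3.281
  solve Keq expr → x = -0.004638; check Q = 2134

Q₀ = 0.7975; Q < K (proceeds forward)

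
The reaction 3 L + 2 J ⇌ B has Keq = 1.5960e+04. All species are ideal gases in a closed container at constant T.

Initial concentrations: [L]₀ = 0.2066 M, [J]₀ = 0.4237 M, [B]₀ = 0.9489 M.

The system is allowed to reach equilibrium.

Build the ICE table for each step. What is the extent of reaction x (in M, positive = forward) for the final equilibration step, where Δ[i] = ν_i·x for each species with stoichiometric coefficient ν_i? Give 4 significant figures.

Q₀ = 599.4 vs Keq = 1.5960e+04 ⇒ Q<K, forward
Step 1:
                    L           J           B
  I            0.2066      0.4237      0.9489
  C           -0.1253    -0.08356     0.04178
  E           0.08126      0.3401      0.9907
  solve Keq expr → x = 0.04178; check Q = 1.5960e+04

x = 0.04178 M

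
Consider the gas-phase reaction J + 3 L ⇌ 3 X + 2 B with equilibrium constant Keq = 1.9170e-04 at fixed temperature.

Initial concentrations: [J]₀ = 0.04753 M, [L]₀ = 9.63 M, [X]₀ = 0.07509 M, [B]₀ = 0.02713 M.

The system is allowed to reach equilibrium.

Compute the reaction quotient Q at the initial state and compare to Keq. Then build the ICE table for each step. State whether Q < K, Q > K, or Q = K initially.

Q₀ = 7.3417e-09 vs Keq = 1.9170e-04 ⇒ Q<K, forward
Step 1:
                  J         L         X         B
  Initial   0.04753      9.63   0.07509   0.02713
  Change   -0.04665   -0.1399    0.1399    0.0933
  Equil   8.8022e-04      9.49     0.215    0.1204
  solve Keq expr → x = 0.04665; check Q = 1.9170e-04

Q₀ = 7.3417e-09; Q < K (proceeds forward)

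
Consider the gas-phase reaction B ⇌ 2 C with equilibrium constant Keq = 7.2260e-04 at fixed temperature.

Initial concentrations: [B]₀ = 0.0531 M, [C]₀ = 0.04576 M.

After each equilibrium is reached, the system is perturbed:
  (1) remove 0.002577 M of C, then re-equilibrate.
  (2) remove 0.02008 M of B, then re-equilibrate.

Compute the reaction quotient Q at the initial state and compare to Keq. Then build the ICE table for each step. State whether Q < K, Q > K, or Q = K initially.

Q₀ = 0.03943 vs Keq = 7.2260e-04 ⇒ Q>K, reverse
Step 1:
                   B          C
  I           0.0531    0.04576
  C          0.01926   -0.03853
  E          0.07236   0.007231
  solve Keq expr → x = -0.01926; check Q = 7.2260e-04
Then remove 0.002577 M of C.
Step 2:
                   B          C
  I          0.07236   0.004654
  C        -0.001257   0.002514
  E          0.07111   0.007168
  solve Keq expr → x = 0.001257; check Q = 7.2260e-04
Then remove 0.02008 M of B.
Step 3:
                   B          C
  I          0.05103   0.007168
  C       5.3215e-04  -0.001064
  E          0.05156   0.006104
  solve Keq expr → x = -5.3215e-04; check Q = 7.2260e-04

Q₀ = 0.03943; Q > K (proceeds reverse)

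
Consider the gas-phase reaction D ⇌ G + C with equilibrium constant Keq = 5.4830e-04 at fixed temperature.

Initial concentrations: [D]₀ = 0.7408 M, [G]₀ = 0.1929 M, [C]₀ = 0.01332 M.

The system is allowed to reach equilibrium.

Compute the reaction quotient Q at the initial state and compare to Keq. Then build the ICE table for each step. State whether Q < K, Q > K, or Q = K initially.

Q₀ = 0.003468; Q > K (proceeds reverse)

Q₀ = 0.003468 vs Keq = 5.4830e-04 ⇒ Q>K, reverse
Step 1:
                    D           G           C
  Initial      0.7408      0.1929     0.01332
  Change      0.01105    -0.01105    -0.01105
  Equil        0.7519      0.1818    0.002267
  solve Keq expr → x = -0.01105; check Q = 5.4830e-04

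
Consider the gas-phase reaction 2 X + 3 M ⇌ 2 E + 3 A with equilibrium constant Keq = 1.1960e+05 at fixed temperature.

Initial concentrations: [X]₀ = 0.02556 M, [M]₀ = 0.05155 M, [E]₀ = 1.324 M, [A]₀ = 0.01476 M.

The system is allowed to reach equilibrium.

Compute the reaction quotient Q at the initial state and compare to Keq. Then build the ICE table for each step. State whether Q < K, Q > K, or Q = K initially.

Q₀ = 62.98; Q < K (proceeds forward)

Q₀ = 62.98 vs Keq = 1.1960e+05 ⇒ Q<K, forward
Step 1:
                    X           M           E           A
  I           0.02556     0.05155       1.324     0.01476
  C          -0.01753    -0.02629     0.01753     0.02629
  E          0.008035     0.02526       1.342     0.04105
  solve Keq expr → x = 0.008763; check Q = 1.1960e+05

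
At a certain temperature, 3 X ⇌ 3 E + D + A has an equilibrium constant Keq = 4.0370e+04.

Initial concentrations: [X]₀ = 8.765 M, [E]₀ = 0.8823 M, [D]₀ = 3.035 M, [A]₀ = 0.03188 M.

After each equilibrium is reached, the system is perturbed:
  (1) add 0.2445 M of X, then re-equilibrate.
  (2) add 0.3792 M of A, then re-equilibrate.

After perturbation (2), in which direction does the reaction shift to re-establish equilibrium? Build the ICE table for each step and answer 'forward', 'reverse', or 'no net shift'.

Direction: reverse

Q₀ = 9.8689e-05 vs Keq = 4.0370e+04 ⇒ Q<K, forward
Step 1:
                   X          E          D          A
  Initial      8.765     0.8823      3.035    0.03188
  Change      -8.109      8.109      2.703      2.703
  Equil       0.6562      8.991      5.738      2.735
  solve Keq expr → x = 2.703; check Q = 4.0370e+04
Then add 0.2445 M of X.
Step 2:
                   X          E          D          A
  Initial     0.9007      8.991      5.738      2.735
  Change     -0.2197     0.2197    0.07322    0.07322
  Equil        0.681      9.211      5.811      2.808
  solve Keq expr → x = 0.07322; check Q = 4.0370e+04
Then add 0.3792 M of A.
Step 3:
                   X          E          D          A
  Initial      0.681      9.211      5.811      3.187
  Change     0.02633   -0.02633  -0.008777  -0.008777
  Equil       0.7074      9.184      5.802      3.178
  solve Keq expr → x = -0.008777; check Q = 4.0370e+04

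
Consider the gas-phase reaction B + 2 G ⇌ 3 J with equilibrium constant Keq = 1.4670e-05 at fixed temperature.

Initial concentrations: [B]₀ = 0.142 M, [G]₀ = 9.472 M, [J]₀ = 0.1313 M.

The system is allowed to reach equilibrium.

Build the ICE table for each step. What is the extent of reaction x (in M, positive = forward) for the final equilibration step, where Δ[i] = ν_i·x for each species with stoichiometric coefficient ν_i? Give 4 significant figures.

Q₀ = 1.7767e-04 vs Keq = 1.4670e-05 ⇒ Q>K, reverse
Step 1:
                    B           G           J
  Initial       0.142       9.472      0.1313
  Change      0.02364     0.04728    -0.07091
  Equil        0.1656       9.519     0.06039
  solve Keq expr → x = -0.02364; check Q = 1.4670e-05

x = -0.02364 M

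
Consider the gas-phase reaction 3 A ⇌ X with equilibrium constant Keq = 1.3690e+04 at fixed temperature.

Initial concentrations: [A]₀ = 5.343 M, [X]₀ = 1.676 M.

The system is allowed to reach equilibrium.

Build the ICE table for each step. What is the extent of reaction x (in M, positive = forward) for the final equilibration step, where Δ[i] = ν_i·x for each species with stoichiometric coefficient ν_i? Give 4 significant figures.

Q₀ = 0.01099 vs Keq = 1.3690e+04 ⇒ Q<K, forward
Step 1:
                    A           X
  I             5.343       1.676
  C             -5.28        1.76
  E           0.06308       3.436
  solve Keq expr → x = 1.76; check Q = 1.3690e+04

x = 1.76 M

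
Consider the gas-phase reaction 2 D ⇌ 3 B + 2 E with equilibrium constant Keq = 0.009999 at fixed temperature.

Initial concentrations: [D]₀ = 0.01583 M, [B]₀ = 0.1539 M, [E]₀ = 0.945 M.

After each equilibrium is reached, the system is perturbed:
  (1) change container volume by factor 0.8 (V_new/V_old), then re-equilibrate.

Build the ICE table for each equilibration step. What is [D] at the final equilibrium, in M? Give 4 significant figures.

[D]_eq = 0.1157 M

Q₀ = 12.99 vs Keq = 0.009999 ⇒ Q>K, reverse
Step 1:
                  D         B         E
  I         0.01583    0.1539     0.945
  C         0.07163   -0.1074  -0.07163
  E         0.08746   0.04646    0.8734
  solve Keq expr → x = -0.03581; check Q = 0.009999
Then change container volume by factor 0.8 (V_new/V_old).
Step 2:
                  D         B         E
  I          0.1093   0.05807     1.092
  C        0.006416 -0.009624 -0.006416
  E          0.1157   0.04845     1.085
  solve Keq expr → x = -0.003208; check Q = 0.009999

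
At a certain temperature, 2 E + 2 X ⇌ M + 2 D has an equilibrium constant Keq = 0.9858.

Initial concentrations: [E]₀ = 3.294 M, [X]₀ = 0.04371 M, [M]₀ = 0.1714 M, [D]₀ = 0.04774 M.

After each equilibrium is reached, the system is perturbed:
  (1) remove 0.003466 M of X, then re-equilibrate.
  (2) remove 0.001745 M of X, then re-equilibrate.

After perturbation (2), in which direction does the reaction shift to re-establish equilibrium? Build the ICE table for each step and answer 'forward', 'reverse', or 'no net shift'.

Direction: reverse

Q₀ = 0.01884 vs Keq = 0.9858 ⇒ Q<K, forward
Step 1:
                    E           X           M           D
  I             3.294     0.04371      0.1714     0.04774
  C          -0.03291    -0.03291     0.01646     0.03291
  E             3.261      0.0108      0.1879     0.08065
  solve Keq expr → x = 0.01646; check Q = 0.9858
Then remove 0.003466 M of X.
Step 2:
                    E           X           M           D
  I             3.261     0.00733      0.1879     0.08065
  C          0.003012    0.003012   -0.001506   -0.003012
  E             3.264     0.01034      0.1864     0.07764
  solve Keq expr → x = -0.001506; check Q = 0.9858
Then remove 0.001745 M of X.
Step 3:
                    E           X           M           D
  I             3.264    0.008597      0.1864     0.07764
  C          0.001518    0.001518 -7.5875e-04   -0.001518
  E             3.266     0.01011      0.1856     0.07612
  solve Keq expr → x = -7.5875e-04; check Q = 0.9858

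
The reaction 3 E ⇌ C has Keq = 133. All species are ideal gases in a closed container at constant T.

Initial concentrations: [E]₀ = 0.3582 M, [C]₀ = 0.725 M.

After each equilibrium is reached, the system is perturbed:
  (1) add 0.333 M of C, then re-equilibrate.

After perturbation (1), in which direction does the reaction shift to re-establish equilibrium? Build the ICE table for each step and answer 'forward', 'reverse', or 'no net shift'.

Q₀ = 15.77 vs Keq = 133 ⇒ Q<K, forward
Step 1:
                    E           C
  Initial      0.3582       0.725
  Change      -0.1775     0.05918
  Equil        0.1807      0.7842
  solve Keq expr → x = 0.05918; check Q = 133
Then add 0.333 M of C.
Step 2:
                    E           C
  Initial      0.1807       1.117
  Change      0.02217   -0.007391
  Equil        0.2028        1.11
  solve Keq expr → x = -0.007391; check Q = 133

Direction: reverse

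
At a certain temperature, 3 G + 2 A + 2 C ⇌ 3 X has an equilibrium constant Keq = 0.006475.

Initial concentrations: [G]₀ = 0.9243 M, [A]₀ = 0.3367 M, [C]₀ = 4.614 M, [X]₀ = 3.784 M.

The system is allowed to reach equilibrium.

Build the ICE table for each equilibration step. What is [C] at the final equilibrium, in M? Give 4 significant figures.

[C]_eq = 5.762 M

Q₀ = 28.43 vs Keq = 0.006475 ⇒ Q>K, reverse
Step 1:
                   G          A          C          X
  I           0.9243     0.3367      4.614      3.784
  C            1.722      1.148      1.148     -1.722
  E            2.646      1.484      5.762      2.062
  solve Keq expr → x = -0.5739; check Q = 0.006475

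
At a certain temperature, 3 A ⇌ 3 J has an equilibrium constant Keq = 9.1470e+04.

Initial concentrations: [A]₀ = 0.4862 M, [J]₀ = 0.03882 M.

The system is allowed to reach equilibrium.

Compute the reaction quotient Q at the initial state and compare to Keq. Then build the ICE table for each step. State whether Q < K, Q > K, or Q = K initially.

Q₀ = 5.0900e-04; Q < K (proceeds forward)

Q₀ = 5.0900e-04 vs Keq = 9.1470e+04 ⇒ Q<K, forward
Step 1:
                   A          J
  init        0.4862    0.03882
  Δ          -0.4748     0.4748
  eq          0.0114     0.5136
  solve Keq expr → x = 0.1583; check Q = 9.1470e+04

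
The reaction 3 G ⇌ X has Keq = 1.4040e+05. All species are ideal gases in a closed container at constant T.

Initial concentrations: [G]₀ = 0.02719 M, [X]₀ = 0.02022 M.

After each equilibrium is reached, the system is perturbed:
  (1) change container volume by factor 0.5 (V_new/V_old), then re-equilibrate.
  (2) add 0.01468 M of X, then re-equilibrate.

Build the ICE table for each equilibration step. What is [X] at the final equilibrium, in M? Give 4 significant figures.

[X]_eq = 0.0706 M

Q₀ = 1006 vs Keq = 1.4040e+05 ⇒ Q<K, forward
Step 1:
                  G         X
  Initial   0.02719   0.02022
  Change   -0.02139  0.007131
  Equil    0.005797   0.02735
  solve Keq expr → x = 0.007131; check Q = 1.4040e+05
Then change container volume by factor 0.5 (V_new/V_old).
Step 2:
                  G         X
  Initial   0.01159    0.0547
  Change  -0.004228  0.001409
  Equil    0.007366   0.05611
  solve Keq expr → x = 0.001409; check Q = 1.4040e+05
Then add 0.01468 M of X.
Step 3:
                  G         X
  Initial  0.007366   0.07079
  Change  5.8597e-04 -1.9532e-04
  Equil    0.007952    0.0706
  solve Keq expr → x = -1.9532e-04; check Q = 1.4040e+05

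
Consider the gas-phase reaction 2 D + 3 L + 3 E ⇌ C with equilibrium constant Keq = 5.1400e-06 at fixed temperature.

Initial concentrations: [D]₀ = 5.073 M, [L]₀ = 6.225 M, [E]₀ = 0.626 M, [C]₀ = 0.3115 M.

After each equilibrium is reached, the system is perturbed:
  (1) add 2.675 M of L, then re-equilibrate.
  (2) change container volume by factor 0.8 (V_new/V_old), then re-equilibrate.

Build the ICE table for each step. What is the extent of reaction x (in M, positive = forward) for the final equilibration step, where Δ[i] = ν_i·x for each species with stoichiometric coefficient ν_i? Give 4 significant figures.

Q₀ = 2.0454e-04 vs Keq = 5.1400e-06 ⇒ Q>K, reverse
Step 1:
                    D           L           E           C
  I             5.073       6.225       0.626      0.3115
  C            0.4226      0.6339      0.6339     -0.2113
  E             5.496       6.859        1.26      0.1002
  solve Keq expr → x = -0.2113; check Q = 5.1400e-06
Then add 2.675 M of L.
Step 2:
                    D           L           E           C
  I             5.496       9.534        1.26      0.1002
  C           -0.1145     -0.1717     -0.1717     0.05723
  E             5.381       9.362       1.088      0.1574
  solve Keq expr → x = 0.05723; check Q = 5.1400e-06
Then change container volume by factor 0.8 (V_new/V_old).
Step 3:
                    D           L           E           C
  I             6.726        11.7        1.36      0.1968
  C           -0.2396     -0.3594     -0.3594      0.1198
  E             6.487       11.34       1.001      0.3166
  solve Keq expr → x = 0.1198; check Q = 5.1400e-06

x = 0.1198 M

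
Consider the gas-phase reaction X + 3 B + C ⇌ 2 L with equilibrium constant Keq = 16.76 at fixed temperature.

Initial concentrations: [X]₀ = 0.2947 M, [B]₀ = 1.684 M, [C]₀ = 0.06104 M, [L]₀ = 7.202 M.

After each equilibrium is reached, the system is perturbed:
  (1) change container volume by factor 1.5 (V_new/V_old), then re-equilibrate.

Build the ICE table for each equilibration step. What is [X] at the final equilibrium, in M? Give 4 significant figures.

[X]_eq = 0.4697 M

Q₀ = 603.8 vs Keq = 16.76 ⇒ Q>K, reverse
Step 1:
                    X           B           C           L
  I            0.2947       1.684     0.06104       7.202
  C              0.26        0.78        0.26       -0.52
  E            0.5547       2.464       0.321       6.682
  solve Keq expr → x = -0.26; check Q = 16.76
Then change container volume by factor 1.5 (V_new/V_old).
Step 2:
                    X           B           C           L
  I            0.3698       1.643       0.214       4.455
  C           0.09987      0.2996     0.09987     -0.1997
  E            0.4697       1.942      0.3139       4.255
  solve Keq expr → x = -0.09987; check Q = 16.76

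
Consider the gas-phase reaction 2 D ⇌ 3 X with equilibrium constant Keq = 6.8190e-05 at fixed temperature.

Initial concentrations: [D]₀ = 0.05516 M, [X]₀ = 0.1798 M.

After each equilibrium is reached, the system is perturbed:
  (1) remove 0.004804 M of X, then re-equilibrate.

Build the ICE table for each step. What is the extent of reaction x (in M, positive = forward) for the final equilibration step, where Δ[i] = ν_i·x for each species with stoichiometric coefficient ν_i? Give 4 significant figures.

Q₀ = 1.91 vs Keq = 6.8190e-05 ⇒ Q>K, reverse
Step 1:
                   D          X
  Initial    0.05516     0.1798
  Change      0.1116    -0.1674
  Equil       0.1668    0.01238
  solve Keq expr → x = -0.05581; check Q = 6.8190e-05
Then remove 0.004804 M of X.
Step 2:
                   D          X
  Initial     0.1668   0.007574
  Change     -0.0031    0.00465
  Equil       0.1637    0.01222
  solve Keq expr → x = 0.00155; check Q = 6.8190e-05

x = 0.00155 M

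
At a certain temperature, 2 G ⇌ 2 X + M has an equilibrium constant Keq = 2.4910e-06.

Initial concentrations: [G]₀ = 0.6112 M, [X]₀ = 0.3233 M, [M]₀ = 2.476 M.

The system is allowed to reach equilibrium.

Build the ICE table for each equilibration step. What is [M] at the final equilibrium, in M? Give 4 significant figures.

Q₀ = 0.6928 vs Keq = 2.4910e-06 ⇒ Q>K, reverse
Step 1:
                    G           X           M
  I            0.6112      0.3233       2.476
  C            0.3223     -0.3223     -0.1612
  E            0.9335  9.6840e-04       2.315
  solve Keq expr → x = -0.1612; check Q = 2.4910e-06

[M]_eq = 2.315 M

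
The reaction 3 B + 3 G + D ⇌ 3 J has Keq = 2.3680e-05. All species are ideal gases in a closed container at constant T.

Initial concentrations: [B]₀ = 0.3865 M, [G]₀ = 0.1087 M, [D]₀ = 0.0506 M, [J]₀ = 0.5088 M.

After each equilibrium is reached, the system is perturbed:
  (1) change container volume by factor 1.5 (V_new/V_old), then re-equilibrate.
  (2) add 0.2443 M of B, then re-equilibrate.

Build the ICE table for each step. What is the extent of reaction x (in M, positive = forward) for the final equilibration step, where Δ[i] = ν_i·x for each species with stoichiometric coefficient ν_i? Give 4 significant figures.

x = 4.9077e-04 M

Q₀ = 3.5104e+04 vs Keq = 2.3680e-05 ⇒ Q>K, reverse
Step 1:
                  B         G         D         J
  I          0.3865    0.1087    0.0506    0.5088
  C          0.4995    0.4995    0.1665   -0.4995
  E           0.886    0.6082    0.2171    0.0093
  solve Keq expr → x = -0.1665; check Q = 2.3680e-05
Then change container volume by factor 1.5 (V_new/V_old).
Step 2:
                  B         G         D         J
  I          0.5907    0.4055    0.1447    0.0062
  C        0.002544  0.002544 8.4795e-04 -0.002544
  E          0.5932     0.408    0.1456  0.003656
  solve Keq expr → x = -8.4795e-04; check Q = 2.3680e-05
Then add 0.2443 M of B.
Step 3:
                  B         G         D         J
  I          0.8375     0.408    0.1456  0.003656
  C       -0.001472 -0.001472 -4.9077e-04  0.001472
  E           0.836    0.4065    0.1451  0.005129
  solve Keq expr → x = 4.9077e-04; check Q = 2.3680e-05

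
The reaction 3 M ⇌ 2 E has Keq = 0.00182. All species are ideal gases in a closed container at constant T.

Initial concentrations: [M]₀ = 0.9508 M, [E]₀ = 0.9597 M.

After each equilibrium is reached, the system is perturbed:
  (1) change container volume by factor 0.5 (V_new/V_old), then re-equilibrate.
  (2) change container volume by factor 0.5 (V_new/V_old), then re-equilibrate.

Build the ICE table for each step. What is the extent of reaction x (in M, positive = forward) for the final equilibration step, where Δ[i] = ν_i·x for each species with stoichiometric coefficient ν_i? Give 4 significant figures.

x = 0.1203 M

Q₀ = 1.072 vs Keq = 0.00182 ⇒ Q>K, reverse
Step 1:
                  M         E
  Initial    0.9508    0.9597
  Change      1.233    -0.822
  Equil       2.184    0.1377
  solve Keq expr → x = -0.411; check Q = 0.00182
Then change container volume by factor 0.5 (V_new/V_old).
Step 2:
                  M         E
  Initial     4.368    0.2754
  Change    -0.1427   0.09513
  Equil       4.225    0.3705
  solve Keq expr → x = 0.04756; check Q = 0.00182
Then change container volume by factor 0.5 (V_new/V_old).
Step 3:
                  M         E
  Initial      8.45     0.741
  Change    -0.3608    0.2405
  Equil       8.089    0.9815
  solve Keq expr → x = 0.1203; check Q = 0.00182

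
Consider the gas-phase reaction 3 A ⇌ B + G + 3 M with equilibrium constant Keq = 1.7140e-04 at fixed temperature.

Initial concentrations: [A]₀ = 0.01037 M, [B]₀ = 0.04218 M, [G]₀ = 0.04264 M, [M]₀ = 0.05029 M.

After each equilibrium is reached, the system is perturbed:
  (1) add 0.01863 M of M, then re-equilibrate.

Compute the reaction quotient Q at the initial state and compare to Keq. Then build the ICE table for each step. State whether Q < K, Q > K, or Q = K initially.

Q₀ = 0.2051 vs Keq = 1.7140e-04 ⇒ Q>K, reverse
Step 1:
                  A         B         G         M
  Initial   0.01037   0.04218   0.04264   0.05029
  Change    0.02895 -0.009651 -0.009651  -0.02895
  Equil     0.03932   0.03253   0.03299   0.02134
  solve Keq expr → x = -0.009651; check Q = 1.7140e-04
Then add 0.01863 M of M.
Step 2:
                  A         B         G         M
  Initial   0.03932   0.03253   0.03299   0.03997
  Change    0.01068 -0.003559 -0.003559  -0.01068
  Equil        0.05   0.02897   0.02943   0.02929
  solve Keq expr → x = -0.003559; check Q = 1.7140e-04

Q₀ = 0.2051; Q > K (proceeds reverse)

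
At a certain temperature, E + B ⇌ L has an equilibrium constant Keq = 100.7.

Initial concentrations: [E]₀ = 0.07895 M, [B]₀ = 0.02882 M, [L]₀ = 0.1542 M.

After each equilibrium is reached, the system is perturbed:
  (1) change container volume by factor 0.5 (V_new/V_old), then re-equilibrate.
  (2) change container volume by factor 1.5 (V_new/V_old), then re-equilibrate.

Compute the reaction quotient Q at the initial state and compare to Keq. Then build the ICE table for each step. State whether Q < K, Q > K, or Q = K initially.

Q₀ = 67.77 vs Keq = 100.7 ⇒ Q<K, forward
Step 1:
                   E          B          L
  I          0.07895    0.02882     0.1542
  C        -0.006703  -0.006703   0.006703
  E          0.07225    0.02212     0.1609
  solve Keq expr → x = 0.006703; check Q = 100.7
Then change container volume by factor 0.5 (V_new/V_old).
Step 2:
                   E          B          L
  I           0.1445    0.04423     0.3218
  C         -0.01766   -0.01766    0.01766
  E           0.1268    0.02658     0.3395
  solve Keq expr → x = 0.01766; check Q = 100.7
Then change container volume by factor 1.5 (V_new/V_old).
Step 3:
                   E          B          L
  I          0.08456    0.01772     0.2263
  C          0.00632    0.00632   -0.00632
  E          0.09088    0.02404       0.22
  solve Keq expr → x = -0.00632; check Q = 100.7

Q₀ = 67.77; Q < K (proceeds forward)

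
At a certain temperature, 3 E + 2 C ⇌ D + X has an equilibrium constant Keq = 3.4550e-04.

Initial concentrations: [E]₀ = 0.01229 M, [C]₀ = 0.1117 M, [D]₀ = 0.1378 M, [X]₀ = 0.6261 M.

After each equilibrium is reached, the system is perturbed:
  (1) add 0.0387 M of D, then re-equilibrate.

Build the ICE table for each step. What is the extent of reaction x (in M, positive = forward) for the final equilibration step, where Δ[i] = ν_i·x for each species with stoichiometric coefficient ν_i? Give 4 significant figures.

x = -0.03868 M

Q₀ = 3.7250e+06 vs Keq = 3.4550e-04 ⇒ Q>K, reverse
Step 1:
                   E          C          D          X
  init       0.01229     0.1117     0.1378     0.6261
  Δ           0.4134     0.2756    -0.1378    -0.1378
  eq          0.4257     0.3873 8.1850e-06     0.4883
  solve Keq expr → x = -0.1378; check Q = 3.4550e-04
Then add 0.0387 M of D.
Step 2:
                   E          C          D          X
  init        0.4257     0.3873    0.03871     0.4883
  Δ            0.116    0.07736   -0.03868   -0.03868
  eq          0.5417     0.4646 2.6372e-05     0.4496
  solve Keq expr → x = -0.03868; check Q = 3.4550e-04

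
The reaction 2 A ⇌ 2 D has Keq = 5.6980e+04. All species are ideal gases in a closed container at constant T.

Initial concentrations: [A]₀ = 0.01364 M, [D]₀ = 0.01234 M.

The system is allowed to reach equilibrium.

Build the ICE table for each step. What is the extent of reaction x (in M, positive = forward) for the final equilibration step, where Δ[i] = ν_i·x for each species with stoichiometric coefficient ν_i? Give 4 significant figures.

x = 0.006766 M

Q₀ = 0.8185 vs Keq = 5.6980e+04 ⇒ Q<K, forward
Step 1:
                   A          D
  init       0.01364    0.01234
  Δ         -0.01353    0.01353
  eq      1.0838e-04    0.02587
  solve Keq expr → x = 0.006766; check Q = 5.6980e+04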